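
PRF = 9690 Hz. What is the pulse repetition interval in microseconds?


PRI = 1/9690 = 0.0001031992 s = 103.2 us

103.2 us


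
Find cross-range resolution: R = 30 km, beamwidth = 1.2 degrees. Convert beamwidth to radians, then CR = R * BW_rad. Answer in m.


BW_rad = 0.020943951
CR = 30000 * 0.020943951 = 628.3 m

628.3 m


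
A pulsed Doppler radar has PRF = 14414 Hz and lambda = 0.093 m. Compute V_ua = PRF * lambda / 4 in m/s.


V_ua = 14414 * 0.093 / 4 = 335.1 m/s

335.1 m/s


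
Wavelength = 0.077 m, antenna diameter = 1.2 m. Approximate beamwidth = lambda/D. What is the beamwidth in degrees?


BW_rad = 0.077 / 1.2 = 0.064167
BW_deg = 3.68 degrees

3.68 degrees


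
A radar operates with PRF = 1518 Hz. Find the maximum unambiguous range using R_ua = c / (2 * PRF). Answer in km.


R_ua = 3e8 / (2 * 1518) = 98814.2 m = 98.8 km

98.8 km


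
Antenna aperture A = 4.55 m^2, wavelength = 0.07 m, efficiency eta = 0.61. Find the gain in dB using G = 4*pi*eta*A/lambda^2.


G_linear = 4*pi*0.61*4.55/0.07^2 = 7117.95
G_dB = 10*log10(7117.95) = 38.5 dB

38.5 dB


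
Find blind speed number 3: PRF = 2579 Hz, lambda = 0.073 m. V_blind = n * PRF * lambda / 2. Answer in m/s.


V_blind = 3 * 2579 * 0.073 / 2 = 282.4 m/s

282.4 m/s


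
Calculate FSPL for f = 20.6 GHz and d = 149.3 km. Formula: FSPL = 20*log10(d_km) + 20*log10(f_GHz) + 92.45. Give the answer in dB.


20*log10(149.3) = 43.48
20*log10(20.6) = 26.28
FSPL = 162.2 dB

162.2 dB


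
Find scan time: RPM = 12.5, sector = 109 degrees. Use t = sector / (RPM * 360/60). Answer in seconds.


t = 109 / (12.5 * 360) * 60 = 1.45 s

1.45 s


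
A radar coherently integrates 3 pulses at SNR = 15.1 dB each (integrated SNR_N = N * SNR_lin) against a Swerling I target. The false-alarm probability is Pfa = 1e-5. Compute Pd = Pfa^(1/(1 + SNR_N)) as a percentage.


SNR_lin = 10^(15.1/10) = 32.35937
SNR_N = 3 * 32.35937 = 97.07811
1/(1 + SNR_N) = 1/98.07811 = 0.010196
Pd = (1e-5)^0.010196 = 0.88924
Pd = 88.9%

88.9%


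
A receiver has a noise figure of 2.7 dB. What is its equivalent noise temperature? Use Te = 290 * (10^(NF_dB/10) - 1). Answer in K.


NF_lin = 10^(2.7/10) = 1.862087
Te = 290 * (1.862087 - 1) = 250.0 K

250.0 K


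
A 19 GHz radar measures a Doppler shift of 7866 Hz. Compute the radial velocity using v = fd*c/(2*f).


v = 7866 * 3e8 / (2 * 19000000000.0) = 62.1 m/s

62.1 m/s


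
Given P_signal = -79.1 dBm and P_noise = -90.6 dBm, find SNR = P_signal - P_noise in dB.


SNR = -79.1 - (-90.6) = 11.5 dB

11.5 dB


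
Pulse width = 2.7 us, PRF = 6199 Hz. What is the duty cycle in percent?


DC = 2.7e-6 * 6199 * 100 = 1.67%

1.67%


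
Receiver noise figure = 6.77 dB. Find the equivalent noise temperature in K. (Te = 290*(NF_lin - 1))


NF_lin = 10^(6.77/10) = 4.753352
Te = 290 * (4.753352 - 1) = 1088.5 K

1088.5 K


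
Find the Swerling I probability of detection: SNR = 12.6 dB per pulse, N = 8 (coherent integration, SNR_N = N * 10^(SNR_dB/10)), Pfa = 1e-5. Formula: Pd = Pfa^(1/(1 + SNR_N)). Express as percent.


SNR_lin = 10^(12.6/10) = 18.19701
SNR_N = 8 * 18.19701 = 145.57608
1/(1 + SNR_N) = 1/146.57608 = 0.0068224
Pd = (1e-5)^0.0068224 = 0.92446
Pd = 92.4%

92.4%


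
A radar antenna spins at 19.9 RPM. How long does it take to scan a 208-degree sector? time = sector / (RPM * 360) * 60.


t = 208 / (19.9 * 360) * 60 = 1.74 s

1.74 s


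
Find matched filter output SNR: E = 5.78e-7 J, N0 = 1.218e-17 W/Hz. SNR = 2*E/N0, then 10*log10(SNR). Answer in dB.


SNR_lin = 2 * 5.78e-7 / 1.218e-17 = 9.491e10
SNR_dB = 10*log10(9.491e10) = 109.8 dB

109.8 dB


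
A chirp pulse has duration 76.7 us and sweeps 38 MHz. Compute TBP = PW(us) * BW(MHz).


TBP = 76.7 * 38 = 2914.6

2914.6


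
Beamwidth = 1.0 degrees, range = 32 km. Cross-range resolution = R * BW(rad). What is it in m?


BW_rad = 0.017453293
CR = 32000 * 0.017453293 = 558.5 m

558.5 m


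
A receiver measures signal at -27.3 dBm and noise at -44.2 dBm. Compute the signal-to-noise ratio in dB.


SNR = -27.3 - (-44.2) = 16.9 dB

16.9 dB


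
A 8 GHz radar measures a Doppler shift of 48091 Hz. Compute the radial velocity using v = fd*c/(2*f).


v = 48091 * 3e8 / (2 * 8000000000.0) = 901.7 m/s

901.7 m/s


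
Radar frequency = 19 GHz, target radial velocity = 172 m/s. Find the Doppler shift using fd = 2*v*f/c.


fd = 2 * 172 * 19000000000.0 / 3e8 = 21786.7 Hz

21786.7 Hz


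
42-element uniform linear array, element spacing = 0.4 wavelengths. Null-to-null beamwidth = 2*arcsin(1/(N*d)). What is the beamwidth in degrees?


1/(N*d) = 1/(42*0.4) = 0.059524
BW = 2*arcsin(0.059524) = 6.8 degrees

6.8 degrees


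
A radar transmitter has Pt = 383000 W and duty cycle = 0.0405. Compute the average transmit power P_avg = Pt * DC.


P_avg = 383000 * 0.0405 = 15511.5 W

15511.5 W


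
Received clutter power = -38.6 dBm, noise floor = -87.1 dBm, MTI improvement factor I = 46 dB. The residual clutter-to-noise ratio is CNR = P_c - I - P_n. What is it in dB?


CNR = -38.6 - 46 - (-87.1) = 2.5 dB

2.5 dB


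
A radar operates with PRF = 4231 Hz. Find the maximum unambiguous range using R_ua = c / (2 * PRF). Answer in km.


R_ua = 3e8 / (2 * 4231) = 35452.6 m = 35.5 km

35.5 km


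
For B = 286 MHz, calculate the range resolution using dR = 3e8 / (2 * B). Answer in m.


dR = 3e8 / (2 * 286000000.0) = 0.52 m

0.52 m


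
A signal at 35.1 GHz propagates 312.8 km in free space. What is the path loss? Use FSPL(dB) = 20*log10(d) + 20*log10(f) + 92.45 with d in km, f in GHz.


20*log10(312.8) = 49.91
20*log10(35.1) = 30.91
FSPL = 173.3 dB

173.3 dB


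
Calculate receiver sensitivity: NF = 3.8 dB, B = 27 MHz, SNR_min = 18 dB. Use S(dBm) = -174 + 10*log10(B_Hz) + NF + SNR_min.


10*log10(27000000.0) = 74.31
S = -174 + 74.31 + 3.8 + 18 = -77.9 dBm

-77.9 dBm


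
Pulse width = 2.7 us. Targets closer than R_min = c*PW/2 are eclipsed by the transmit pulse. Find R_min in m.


R_min = 3e8 * 2.7e-6 / 2 = 405.0 m

405.0 m


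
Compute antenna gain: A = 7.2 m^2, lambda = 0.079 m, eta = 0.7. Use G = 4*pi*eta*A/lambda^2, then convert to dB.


G_linear = 4*pi*0.7*7.2/0.079^2 = 10148.13
G_dB = 10*log10(10148.13) = 40.1 dB

40.1 dB


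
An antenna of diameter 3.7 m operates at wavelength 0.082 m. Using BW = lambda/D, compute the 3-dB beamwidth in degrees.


BW_rad = 0.082 / 3.7 = 0.022162
BW_deg = 1.27 degrees

1.27 degrees


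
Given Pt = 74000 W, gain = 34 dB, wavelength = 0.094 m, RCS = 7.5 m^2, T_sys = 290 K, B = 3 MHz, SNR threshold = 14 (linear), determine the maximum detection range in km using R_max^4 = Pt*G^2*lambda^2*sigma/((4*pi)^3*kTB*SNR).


G_lin = 10^(34/10) = 2511.886432
R^4 = 74000 * 2511.886432^2 * 0.094^2 * 7.5 / ((4*pi)^3 * 1.38e-23 * 290 * 3000000.0 * 14)
R^4 = 9.27668e19 m^4
R_max = (9.27668e19)^(1/4) = 98140.5 m = 98.1 km

98.1 km


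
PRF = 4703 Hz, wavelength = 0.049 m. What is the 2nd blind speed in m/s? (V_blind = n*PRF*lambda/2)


V_blind = 2 * 4703 * 0.049 / 2 = 230.4 m/s

230.4 m/s


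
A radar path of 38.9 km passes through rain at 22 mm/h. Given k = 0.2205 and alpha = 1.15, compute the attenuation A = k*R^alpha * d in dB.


gamma = 0.2205 * 22^1.15 = 7.712491 dB/km
A = 7.712491 * 38.9 = 300.02 dB

300.02 dB


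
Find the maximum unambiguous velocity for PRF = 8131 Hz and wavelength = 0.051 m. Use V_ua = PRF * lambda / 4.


V_ua = 8131 * 0.051 / 4 = 103.7 m/s

103.7 m/s


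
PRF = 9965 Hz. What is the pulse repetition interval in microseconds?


PRI = 1/9965 = 0.0001003512 s = 100.4 us

100.4 us


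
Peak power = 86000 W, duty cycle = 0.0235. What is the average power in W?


P_avg = 86000 * 0.0235 = 2021.0 W

2021.0 W


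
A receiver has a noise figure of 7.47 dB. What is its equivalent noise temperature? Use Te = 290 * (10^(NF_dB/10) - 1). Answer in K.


NF_lin = 10^(7.47/10) = 5.584702
Te = 290 * (5.584702 - 1) = 1329.6 K

1329.6 K


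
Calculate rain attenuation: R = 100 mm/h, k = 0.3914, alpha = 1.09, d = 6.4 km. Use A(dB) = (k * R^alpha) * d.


gamma = 0.3914 * 100^1.09 = 59.240787 dB/km
A = 59.240787 * 6.4 = 379.14 dB

379.14 dB


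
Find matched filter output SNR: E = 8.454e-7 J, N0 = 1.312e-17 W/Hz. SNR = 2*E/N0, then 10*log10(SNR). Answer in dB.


SNR_lin = 2 * 8.454e-7 / 1.312e-17 = 1.289e11
SNR_dB = 10*log10(1.289e11) = 111.1 dB

111.1 dB


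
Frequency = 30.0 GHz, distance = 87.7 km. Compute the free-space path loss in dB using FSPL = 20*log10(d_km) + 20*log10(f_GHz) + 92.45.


20*log10(87.7) = 38.86
20*log10(30.0) = 29.54
FSPL = 160.9 dB

160.9 dB


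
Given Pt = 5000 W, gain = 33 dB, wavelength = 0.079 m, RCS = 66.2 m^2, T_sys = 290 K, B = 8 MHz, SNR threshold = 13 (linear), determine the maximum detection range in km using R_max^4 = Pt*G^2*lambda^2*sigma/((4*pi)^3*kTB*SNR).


G_lin = 10^(33/10) = 1995.262315
R^4 = 5000 * 1995.262315^2 * 0.079^2 * 66.2 / ((4*pi)^3 * 1.38e-23 * 290 * 8000000.0 * 13)
R^4 = 9.95731e18 m^4
R_max = (9.95731e18)^(1/4) = 56174.0 m = 56.2 km

56.2 km


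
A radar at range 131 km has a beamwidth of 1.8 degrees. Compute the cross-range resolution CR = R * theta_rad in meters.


BW_rad = 0.031415927
CR = 131000 * 0.031415927 = 4115.5 m

4115.5 m


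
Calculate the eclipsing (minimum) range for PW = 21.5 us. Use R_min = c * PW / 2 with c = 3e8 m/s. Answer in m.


R_min = 3e8 * 21.5e-6 / 2 = 3225.0 m

3225.0 m


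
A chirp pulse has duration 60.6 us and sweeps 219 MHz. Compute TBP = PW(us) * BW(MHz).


TBP = 60.6 * 219 = 13271.4

13271.4


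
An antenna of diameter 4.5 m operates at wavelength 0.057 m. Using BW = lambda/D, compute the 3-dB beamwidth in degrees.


BW_rad = 0.057 / 4.5 = 0.012667
BW_deg = 0.73 degrees

0.73 degrees


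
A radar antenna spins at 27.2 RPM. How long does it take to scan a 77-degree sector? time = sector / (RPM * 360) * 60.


t = 77 / (27.2 * 360) * 60 = 0.47 s

0.47 s


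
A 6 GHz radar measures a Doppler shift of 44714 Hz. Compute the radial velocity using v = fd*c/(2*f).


v = 44714 * 3e8 / (2 * 6000000000.0) = 1117.9 m/s

1117.9 m/s


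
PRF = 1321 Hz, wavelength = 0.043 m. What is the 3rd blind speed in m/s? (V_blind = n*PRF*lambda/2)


V_blind = 3 * 1321 * 0.043 / 2 = 85.2 m/s

85.2 m/s


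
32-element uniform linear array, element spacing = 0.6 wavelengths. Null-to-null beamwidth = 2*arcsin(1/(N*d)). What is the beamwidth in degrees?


1/(N*d) = 1/(32*0.6) = 0.052083
BW = 2*arcsin(0.052083) = 6.0 degrees

6.0 degrees


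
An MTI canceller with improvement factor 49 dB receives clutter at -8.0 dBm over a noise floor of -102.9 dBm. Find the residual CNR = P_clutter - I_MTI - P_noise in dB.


CNR = -8.0 - 49 - (-102.9) = 45.9 dB

45.9 dB


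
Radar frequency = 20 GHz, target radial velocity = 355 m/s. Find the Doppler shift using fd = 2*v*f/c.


fd = 2 * 355 * 20000000000.0 / 3e8 = 47333.3 Hz

47333.3 Hz


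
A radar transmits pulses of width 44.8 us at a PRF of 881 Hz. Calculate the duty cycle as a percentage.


DC = 44.8e-6 * 881 * 100 = 3.95%

3.95%


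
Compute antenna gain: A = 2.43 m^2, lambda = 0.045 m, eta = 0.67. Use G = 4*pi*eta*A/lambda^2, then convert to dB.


G_linear = 4*pi*0.67*2.43/0.045^2 = 10103.36
G_dB = 10*log10(10103.36) = 40.0 dB

40.0 dB


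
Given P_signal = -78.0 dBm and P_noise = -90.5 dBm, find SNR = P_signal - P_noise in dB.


SNR = -78.0 - (-90.5) = 12.5 dB

12.5 dB


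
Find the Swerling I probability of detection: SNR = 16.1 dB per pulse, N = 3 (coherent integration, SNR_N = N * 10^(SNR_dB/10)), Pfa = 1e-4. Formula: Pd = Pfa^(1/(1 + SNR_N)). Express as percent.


SNR_lin = 10^(16.1/10) = 40.73803
SNR_N = 3 * 40.73803 = 122.21409
1/(1 + SNR_N) = 1/123.21409 = 0.008116
Pd = (1e-4)^0.008116 = 0.92797
Pd = 92.8%

92.8%


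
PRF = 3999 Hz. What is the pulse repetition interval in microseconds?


PRI = 1/3999 = 0.0002500625 s = 250.1 us

250.1 us


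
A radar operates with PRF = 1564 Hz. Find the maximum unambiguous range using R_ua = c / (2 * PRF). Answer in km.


R_ua = 3e8 / (2 * 1564) = 95907.9 m = 95.9 km

95.9 km


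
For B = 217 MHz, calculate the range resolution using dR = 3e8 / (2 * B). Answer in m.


dR = 3e8 / (2 * 217000000.0) = 0.69 m

0.69 m


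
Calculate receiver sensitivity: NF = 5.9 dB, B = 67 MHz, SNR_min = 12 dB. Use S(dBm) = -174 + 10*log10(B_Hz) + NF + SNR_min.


10*log10(67000000.0) = 78.26
S = -174 + 78.26 + 5.9 + 12 = -77.8 dBm

-77.8 dBm


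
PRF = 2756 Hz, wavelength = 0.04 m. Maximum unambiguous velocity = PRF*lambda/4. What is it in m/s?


V_ua = 2756 * 0.04 / 4 = 27.6 m/s

27.6 m/s


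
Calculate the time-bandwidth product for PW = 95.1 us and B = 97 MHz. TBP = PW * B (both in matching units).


TBP = 95.1 * 97 = 9224.7

9224.7


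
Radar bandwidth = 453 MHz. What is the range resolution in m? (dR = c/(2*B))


dR = 3e8 / (2 * 453000000.0) = 0.33 m

0.33 m


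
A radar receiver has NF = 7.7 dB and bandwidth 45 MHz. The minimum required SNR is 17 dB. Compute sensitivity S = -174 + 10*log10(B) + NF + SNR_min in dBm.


10*log10(45000000.0) = 76.53
S = -174 + 76.53 + 7.7 + 17 = -72.8 dBm

-72.8 dBm


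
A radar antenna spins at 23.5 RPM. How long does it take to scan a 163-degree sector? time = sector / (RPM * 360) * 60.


t = 163 / (23.5 * 360) * 60 = 1.16 s

1.16 s


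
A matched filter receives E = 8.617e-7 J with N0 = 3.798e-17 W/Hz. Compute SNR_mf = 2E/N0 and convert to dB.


SNR_lin = 2 * 8.617e-7 / 3.798e-17 = 4.538e10
SNR_dB = 10*log10(4.538e10) = 106.6 dB

106.6 dB


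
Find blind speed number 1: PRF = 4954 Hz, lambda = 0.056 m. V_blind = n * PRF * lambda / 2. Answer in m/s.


V_blind = 1 * 4954 * 0.056 / 2 = 138.7 m/s

138.7 m/s


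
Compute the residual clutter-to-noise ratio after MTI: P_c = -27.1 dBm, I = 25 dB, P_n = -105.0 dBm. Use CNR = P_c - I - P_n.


CNR = -27.1 - 25 - (-105.0) = 52.9 dB

52.9 dB


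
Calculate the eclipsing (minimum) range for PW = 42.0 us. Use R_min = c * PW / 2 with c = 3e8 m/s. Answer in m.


R_min = 3e8 * 42.0e-6 / 2 = 6300.0 m

6300.0 m


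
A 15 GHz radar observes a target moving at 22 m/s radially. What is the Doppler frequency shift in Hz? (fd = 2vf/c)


fd = 2 * 22 * 15000000000.0 / 3e8 = 2200.0 Hz

2200.0 Hz


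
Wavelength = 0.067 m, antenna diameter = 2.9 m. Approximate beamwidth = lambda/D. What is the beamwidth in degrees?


BW_rad = 0.067 / 2.9 = 0.023103
BW_deg = 1.32 degrees

1.32 degrees


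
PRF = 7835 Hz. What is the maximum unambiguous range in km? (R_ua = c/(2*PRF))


R_ua = 3e8 / (2 * 7835) = 19144.9 m = 19.1 km

19.1 km


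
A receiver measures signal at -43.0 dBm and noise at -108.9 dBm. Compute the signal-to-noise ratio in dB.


SNR = -43.0 - (-108.9) = 65.9 dB

65.9 dB


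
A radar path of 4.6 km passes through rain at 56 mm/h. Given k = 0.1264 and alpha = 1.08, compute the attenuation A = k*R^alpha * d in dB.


gamma = 0.1264 * 56^1.08 = 9.767651 dB/km
A = 9.767651 * 4.6 = 44.93 dB

44.93 dB


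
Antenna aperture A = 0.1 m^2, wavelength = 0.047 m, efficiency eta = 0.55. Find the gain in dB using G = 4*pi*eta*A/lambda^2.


G_linear = 4*pi*0.55*0.1/0.047^2 = 312.88
G_dB = 10*log10(312.88) = 25.0 dB

25.0 dB


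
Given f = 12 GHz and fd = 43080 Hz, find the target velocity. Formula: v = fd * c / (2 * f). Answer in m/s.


v = 43080 * 3e8 / (2 * 12000000000.0) = 538.5 m/s

538.5 m/s


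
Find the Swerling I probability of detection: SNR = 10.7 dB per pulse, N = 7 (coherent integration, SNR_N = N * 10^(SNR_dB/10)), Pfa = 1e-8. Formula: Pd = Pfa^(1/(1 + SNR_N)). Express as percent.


SNR_lin = 10^(10.7/10) = 11.74898
SNR_N = 7 * 11.74898 = 82.24286
1/(1 + SNR_N) = 1/83.24286 = 0.012013
Pd = (1e-8)^0.012013 = 0.80149
Pd = 80.1%

80.1%


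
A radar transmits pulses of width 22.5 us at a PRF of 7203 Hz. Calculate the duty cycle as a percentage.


DC = 22.5e-6 * 7203 * 100 = 16.21%

16.21%


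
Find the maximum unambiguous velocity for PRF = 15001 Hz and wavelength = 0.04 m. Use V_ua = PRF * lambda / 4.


V_ua = 15001 * 0.04 / 4 = 150.0 m/s

150.0 m/s


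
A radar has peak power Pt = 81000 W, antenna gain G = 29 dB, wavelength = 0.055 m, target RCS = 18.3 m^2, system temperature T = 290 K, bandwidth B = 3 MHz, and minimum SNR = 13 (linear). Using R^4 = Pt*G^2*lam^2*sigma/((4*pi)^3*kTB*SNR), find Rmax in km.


G_lin = 10^(29/10) = 794.328235
R^4 = 81000 * 794.328235^2 * 0.055^2 * 18.3 / ((4*pi)^3 * 1.38e-23 * 290 * 3000000.0 * 13)
R^4 = 9.13461e18 m^4
R_max = (9.13461e18)^(1/4) = 54975.9 m = 55.0 km

55.0 km


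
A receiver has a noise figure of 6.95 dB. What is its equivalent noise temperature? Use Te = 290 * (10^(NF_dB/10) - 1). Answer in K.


NF_lin = 10^(6.95/10) = 4.954502
Te = 290 * (4.954502 - 1) = 1146.8 K

1146.8 K


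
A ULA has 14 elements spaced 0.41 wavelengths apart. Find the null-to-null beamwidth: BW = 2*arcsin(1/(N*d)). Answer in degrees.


1/(N*d) = 1/(14*0.41) = 0.174216
BW = 2*arcsin(0.174216) = 20.1 degrees

20.1 degrees


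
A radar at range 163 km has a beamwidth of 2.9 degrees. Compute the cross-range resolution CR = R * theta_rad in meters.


BW_rad = 0.050614548
CR = 163000 * 0.050614548 = 8250.2 m

8250.2 m


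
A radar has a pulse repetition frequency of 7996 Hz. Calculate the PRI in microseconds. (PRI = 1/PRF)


PRI = 1/7996 = 0.0001250625 s = 125.1 us

125.1 us


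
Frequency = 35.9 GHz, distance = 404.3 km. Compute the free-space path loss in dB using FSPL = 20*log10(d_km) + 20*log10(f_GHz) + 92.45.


20*log10(404.3) = 52.13
20*log10(35.9) = 31.1
FSPL = 175.7 dB

175.7 dB


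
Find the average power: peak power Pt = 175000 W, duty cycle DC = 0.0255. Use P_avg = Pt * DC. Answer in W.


P_avg = 175000 * 0.0255 = 4462.5 W

4462.5 W


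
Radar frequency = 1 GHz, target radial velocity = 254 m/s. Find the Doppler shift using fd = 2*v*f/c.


fd = 2 * 254 * 1000000000.0 / 3e8 = 1693.3 Hz

1693.3 Hz


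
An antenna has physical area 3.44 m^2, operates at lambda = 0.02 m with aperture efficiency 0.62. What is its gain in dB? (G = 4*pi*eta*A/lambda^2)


G_linear = 4*pi*0.62*3.44/0.02^2 = 67003.89
G_dB = 10*log10(67003.89) = 48.3 dB

48.3 dB


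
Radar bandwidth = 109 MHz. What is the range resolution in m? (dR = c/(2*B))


dR = 3e8 / (2 * 109000000.0) = 1.38 m

1.38 m


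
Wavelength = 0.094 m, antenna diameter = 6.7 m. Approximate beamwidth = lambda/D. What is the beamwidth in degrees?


BW_rad = 0.094 / 6.7 = 0.01403
BW_deg = 0.8 degrees

0.8 degrees


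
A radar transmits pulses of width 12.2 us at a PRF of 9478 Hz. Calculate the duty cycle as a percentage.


DC = 12.2e-6 * 9478 * 100 = 11.56%

11.56%


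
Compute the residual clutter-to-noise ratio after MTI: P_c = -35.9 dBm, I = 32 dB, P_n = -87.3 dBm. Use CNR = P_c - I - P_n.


CNR = -35.9 - 32 - (-87.3) = 19.4 dB

19.4 dB


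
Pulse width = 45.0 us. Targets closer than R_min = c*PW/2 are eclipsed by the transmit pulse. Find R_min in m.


R_min = 3e8 * 45.0e-6 / 2 = 6750.0 m

6750.0 m


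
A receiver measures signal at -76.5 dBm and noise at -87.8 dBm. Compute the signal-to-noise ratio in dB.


SNR = -76.5 - (-87.8) = 11.3 dB

11.3 dB


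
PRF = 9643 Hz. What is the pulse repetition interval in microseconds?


PRI = 1/9643 = 0.0001037022 s = 103.7 us

103.7 us


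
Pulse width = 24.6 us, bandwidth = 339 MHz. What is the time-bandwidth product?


TBP = 24.6 * 339 = 8339.4

8339.4


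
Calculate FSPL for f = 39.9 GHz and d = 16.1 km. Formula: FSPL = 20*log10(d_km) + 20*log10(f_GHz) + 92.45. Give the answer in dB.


20*log10(16.1) = 24.14
20*log10(39.9) = 32.02
FSPL = 148.6 dB

148.6 dB


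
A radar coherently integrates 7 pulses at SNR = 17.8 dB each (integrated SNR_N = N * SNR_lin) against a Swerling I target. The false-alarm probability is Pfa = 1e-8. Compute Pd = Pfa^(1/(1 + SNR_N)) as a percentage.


SNR_lin = 10^(17.8/10) = 60.25596
SNR_N = 7 * 60.25596 = 421.79172
1/(1 + SNR_N) = 1/422.79172 = 0.0023652
Pd = (1e-8)^0.0023652 = 0.95737
Pd = 95.7%

95.7%


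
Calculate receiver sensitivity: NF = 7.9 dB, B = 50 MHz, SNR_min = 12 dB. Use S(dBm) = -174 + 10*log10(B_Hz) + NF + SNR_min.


10*log10(50000000.0) = 76.99
S = -174 + 76.99 + 7.9 + 12 = -77.1 dBm

-77.1 dBm


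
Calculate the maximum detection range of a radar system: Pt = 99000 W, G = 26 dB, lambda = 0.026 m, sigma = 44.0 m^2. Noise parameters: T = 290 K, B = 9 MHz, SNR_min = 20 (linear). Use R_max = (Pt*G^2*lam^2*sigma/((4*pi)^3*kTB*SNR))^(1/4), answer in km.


G_lin = 10^(26/10) = 398.107171
R^4 = 99000 * 398.107171^2 * 0.026^2 * 44.0 / ((4*pi)^3 * 1.38e-23 * 290 * 9000000.0 * 20)
R^4 = 3.26479e17 m^4
R_max = (3.26479e17)^(1/4) = 23903.6 m = 23.9 km

23.9 km


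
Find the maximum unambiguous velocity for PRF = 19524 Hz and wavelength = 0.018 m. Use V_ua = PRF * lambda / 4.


V_ua = 19524 * 0.018 / 4 = 87.9 m/s

87.9 m/s


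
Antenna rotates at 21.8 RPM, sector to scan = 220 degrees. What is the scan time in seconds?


t = 220 / (21.8 * 360) * 60 = 1.68 s

1.68 s


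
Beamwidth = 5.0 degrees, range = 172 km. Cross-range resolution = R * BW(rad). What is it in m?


BW_rad = 0.087266463
CR = 172000 * 0.087266463 = 15009.8 m

15009.8 m


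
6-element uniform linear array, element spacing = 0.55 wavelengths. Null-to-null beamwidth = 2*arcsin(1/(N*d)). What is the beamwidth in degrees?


1/(N*d) = 1/(6*0.55) = 0.30303
BW = 2*arcsin(0.30303) = 35.3 degrees

35.3 degrees


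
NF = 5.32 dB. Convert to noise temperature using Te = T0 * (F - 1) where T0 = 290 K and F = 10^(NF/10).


NF_lin = 10^(5.32/10) = 3.404082
Te = 290 * (3.404082 - 1) = 697.2 K

697.2 K


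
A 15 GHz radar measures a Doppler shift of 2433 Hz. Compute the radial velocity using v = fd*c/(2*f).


v = 2433 * 3e8 / (2 * 15000000000.0) = 24.3 m/s

24.3 m/s


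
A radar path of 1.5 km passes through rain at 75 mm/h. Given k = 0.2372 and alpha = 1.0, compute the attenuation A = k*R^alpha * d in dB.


gamma = 0.2372 * 75^1.0 = 17.79 dB/km
A = 17.79 * 1.5 = 26.69 dB

26.69 dB


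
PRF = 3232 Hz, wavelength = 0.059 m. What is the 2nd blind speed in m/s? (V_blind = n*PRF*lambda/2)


V_blind = 2 * 3232 * 0.059 / 2 = 190.7 m/s

190.7 m/s


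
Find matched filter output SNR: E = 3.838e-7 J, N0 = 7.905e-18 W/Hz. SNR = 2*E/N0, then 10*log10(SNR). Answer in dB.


SNR_lin = 2 * 3.838e-7 / 7.905e-18 = 9.71e10
SNR_dB = 10*log10(9.71e10) = 109.9 dB

109.9 dB


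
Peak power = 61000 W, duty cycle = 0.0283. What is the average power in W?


P_avg = 61000 * 0.0283 = 1726.3 W

1726.3 W


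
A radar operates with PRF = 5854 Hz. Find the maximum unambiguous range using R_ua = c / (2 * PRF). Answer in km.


R_ua = 3e8 / (2 * 5854) = 25623.5 m = 25.6 km

25.6 km


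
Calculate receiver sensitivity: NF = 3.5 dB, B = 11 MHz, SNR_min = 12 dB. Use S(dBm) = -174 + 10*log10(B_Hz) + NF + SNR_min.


10*log10(11000000.0) = 70.41
S = -174 + 70.41 + 3.5 + 12 = -88.1 dBm

-88.1 dBm


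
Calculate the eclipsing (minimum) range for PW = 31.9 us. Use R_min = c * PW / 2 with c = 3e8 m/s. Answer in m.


R_min = 3e8 * 31.9e-6 / 2 = 4785.0 m

4785.0 m


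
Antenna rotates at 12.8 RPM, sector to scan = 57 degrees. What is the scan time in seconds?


t = 57 / (12.8 * 360) * 60 = 0.74 s

0.74 s


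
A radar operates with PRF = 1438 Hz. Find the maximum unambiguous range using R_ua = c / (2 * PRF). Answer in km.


R_ua = 3e8 / (2 * 1438) = 104311.5 m = 104.3 km

104.3 km


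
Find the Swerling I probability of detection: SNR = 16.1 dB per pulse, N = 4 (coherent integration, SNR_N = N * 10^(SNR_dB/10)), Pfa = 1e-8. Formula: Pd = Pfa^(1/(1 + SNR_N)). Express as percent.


SNR_lin = 10^(16.1/10) = 40.73803
SNR_N = 4 * 40.73803 = 162.95212
1/(1 + SNR_N) = 1/163.95212 = 0.0060993
Pd = (1e-8)^0.0060993 = 0.89373
Pd = 89.4%

89.4%


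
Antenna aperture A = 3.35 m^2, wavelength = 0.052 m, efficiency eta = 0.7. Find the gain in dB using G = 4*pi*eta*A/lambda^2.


G_linear = 4*pi*0.7*3.35/0.052^2 = 10897.98
G_dB = 10*log10(10897.98) = 40.4 dB

40.4 dB


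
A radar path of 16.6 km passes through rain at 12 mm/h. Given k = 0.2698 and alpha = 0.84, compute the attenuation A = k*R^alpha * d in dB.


gamma = 0.2698 * 12^0.84 = 2.175475 dB/km
A = 2.175475 * 16.6 = 36.11 dB

36.11 dB


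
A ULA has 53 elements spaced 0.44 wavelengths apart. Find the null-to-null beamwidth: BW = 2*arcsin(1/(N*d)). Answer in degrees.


1/(N*d) = 1/(53*0.44) = 0.042882
BW = 2*arcsin(0.042882) = 4.9 degrees

4.9 degrees


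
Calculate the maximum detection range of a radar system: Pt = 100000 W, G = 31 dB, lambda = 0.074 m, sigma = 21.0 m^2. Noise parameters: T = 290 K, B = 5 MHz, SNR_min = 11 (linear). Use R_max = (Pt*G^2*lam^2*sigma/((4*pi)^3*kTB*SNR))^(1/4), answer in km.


G_lin = 10^(31/10) = 1258.925412
R^4 = 100000 * 1258.925412^2 * 0.074^2 * 21.0 / ((4*pi)^3 * 1.38e-23 * 290 * 5000000.0 * 11)
R^4 = 4.17266e19 m^4
R_max = (4.17266e19)^(1/4) = 80371.7 m = 80.4 km

80.4 km


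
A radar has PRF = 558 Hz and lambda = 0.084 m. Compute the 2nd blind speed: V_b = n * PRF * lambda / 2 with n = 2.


V_blind = 2 * 558 * 0.084 / 2 = 46.9 m/s

46.9 m/s


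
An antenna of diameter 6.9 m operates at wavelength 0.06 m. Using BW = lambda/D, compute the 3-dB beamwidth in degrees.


BW_rad = 0.06 / 6.9 = 0.008696
BW_deg = 0.5 degrees

0.5 degrees


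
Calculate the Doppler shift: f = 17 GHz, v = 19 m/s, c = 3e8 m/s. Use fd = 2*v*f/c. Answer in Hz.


fd = 2 * 19 * 17000000000.0 / 3e8 = 2153.3 Hz

2153.3 Hz


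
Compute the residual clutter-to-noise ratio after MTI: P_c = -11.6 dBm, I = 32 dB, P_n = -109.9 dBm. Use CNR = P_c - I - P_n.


CNR = -11.6 - 32 - (-109.9) = 66.3 dB

66.3 dB


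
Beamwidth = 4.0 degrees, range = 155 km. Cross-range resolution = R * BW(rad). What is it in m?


BW_rad = 0.06981317
CR = 155000 * 0.06981317 = 10821.0 m

10821.0 m


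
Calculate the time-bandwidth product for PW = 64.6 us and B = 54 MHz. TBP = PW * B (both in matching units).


TBP = 64.6 * 54 = 3488.4

3488.4


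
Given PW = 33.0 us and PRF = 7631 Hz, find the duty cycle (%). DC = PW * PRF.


DC = 33.0e-6 * 7631 * 100 = 25.18%

25.18%


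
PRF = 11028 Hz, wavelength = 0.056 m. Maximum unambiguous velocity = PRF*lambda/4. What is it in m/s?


V_ua = 11028 * 0.056 / 4 = 154.4 m/s

154.4 m/s


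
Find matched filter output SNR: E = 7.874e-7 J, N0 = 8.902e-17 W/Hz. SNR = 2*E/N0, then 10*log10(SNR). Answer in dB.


SNR_lin = 2 * 7.874e-7 / 8.902e-17 = 1.769e10
SNR_dB = 10*log10(1.769e10) = 102.5 dB

102.5 dB


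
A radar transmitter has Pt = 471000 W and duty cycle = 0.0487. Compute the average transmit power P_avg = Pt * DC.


P_avg = 471000 * 0.0487 = 22937.7 W

22937.7 W


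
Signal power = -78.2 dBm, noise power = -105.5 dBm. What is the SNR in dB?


SNR = -78.2 - (-105.5) = 27.3 dB

27.3 dB


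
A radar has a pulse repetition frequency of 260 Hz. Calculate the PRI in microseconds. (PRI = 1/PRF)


PRI = 1/260 = 0.0038461538 s = 3846.2 us

3846.2 us


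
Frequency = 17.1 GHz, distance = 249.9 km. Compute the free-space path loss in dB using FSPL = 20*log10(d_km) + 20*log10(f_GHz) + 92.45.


20*log10(249.9) = 47.96
20*log10(17.1) = 24.66
FSPL = 165.1 dB

165.1 dB


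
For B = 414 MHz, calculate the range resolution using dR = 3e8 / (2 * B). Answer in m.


dR = 3e8 / (2 * 414000000.0) = 0.36 m

0.36 m


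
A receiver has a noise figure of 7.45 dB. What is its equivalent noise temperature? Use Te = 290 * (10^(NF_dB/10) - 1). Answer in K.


NF_lin = 10^(7.45/10) = 5.559043
Te = 290 * (5.559043 - 1) = 1322.1 K

1322.1 K


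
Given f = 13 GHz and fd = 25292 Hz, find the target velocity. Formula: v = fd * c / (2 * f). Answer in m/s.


v = 25292 * 3e8 / (2 * 13000000000.0) = 291.8 m/s

291.8 m/s


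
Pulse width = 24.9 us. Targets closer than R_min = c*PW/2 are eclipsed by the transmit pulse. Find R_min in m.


R_min = 3e8 * 24.9e-6 / 2 = 3735.0 m

3735.0 m


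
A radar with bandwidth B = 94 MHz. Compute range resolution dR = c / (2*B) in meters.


dR = 3e8 / (2 * 94000000.0) = 1.6 m

1.6 m


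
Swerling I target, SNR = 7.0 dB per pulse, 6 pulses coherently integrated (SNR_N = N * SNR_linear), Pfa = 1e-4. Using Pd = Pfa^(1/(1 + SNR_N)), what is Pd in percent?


SNR_lin = 10^(7.0/10) = 5.01187
SNR_N = 6 * 5.01187 = 30.07122
1/(1 + SNR_N) = 1/31.07122 = 0.0321841
Pd = (1e-4)^0.0321841 = 0.74347
Pd = 74.3%

74.3%


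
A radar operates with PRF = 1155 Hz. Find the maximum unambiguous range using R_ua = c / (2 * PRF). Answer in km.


R_ua = 3e8 / (2 * 1155) = 129870.1 m = 129.9 km

129.9 km


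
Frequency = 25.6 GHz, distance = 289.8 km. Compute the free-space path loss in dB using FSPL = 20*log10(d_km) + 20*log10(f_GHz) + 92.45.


20*log10(289.8) = 49.24
20*log10(25.6) = 28.16
FSPL = 169.9 dB

169.9 dB


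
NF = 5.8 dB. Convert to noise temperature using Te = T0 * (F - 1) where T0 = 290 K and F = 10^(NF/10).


NF_lin = 10^(5.8/10) = 3.801894
Te = 290 * (3.801894 - 1) = 812.5 K

812.5 K


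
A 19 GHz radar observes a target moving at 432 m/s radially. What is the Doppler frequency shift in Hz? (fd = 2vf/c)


fd = 2 * 432 * 19000000000.0 / 3e8 = 54720.0 Hz

54720.0 Hz


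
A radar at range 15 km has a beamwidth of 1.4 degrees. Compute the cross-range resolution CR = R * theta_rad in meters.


BW_rad = 0.02443461
CR = 15000 * 0.02443461 = 366.5 m

366.5 m


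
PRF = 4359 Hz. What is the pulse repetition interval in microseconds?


PRI = 1/4359 = 0.0002294104 s = 229.4 us

229.4 us


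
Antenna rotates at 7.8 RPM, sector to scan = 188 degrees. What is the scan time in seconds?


t = 188 / (7.8 * 360) * 60 = 4.02 s

4.02 s


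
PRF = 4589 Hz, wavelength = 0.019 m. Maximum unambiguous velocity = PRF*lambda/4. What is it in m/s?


V_ua = 4589 * 0.019 / 4 = 21.8 m/s

21.8 m/s


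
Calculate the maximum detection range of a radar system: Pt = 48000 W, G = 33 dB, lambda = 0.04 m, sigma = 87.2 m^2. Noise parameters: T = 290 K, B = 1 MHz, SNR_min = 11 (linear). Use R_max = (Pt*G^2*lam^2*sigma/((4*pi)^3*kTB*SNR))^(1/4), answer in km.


G_lin = 10^(33/10) = 1995.262315
R^4 = 48000 * 1995.262315^2 * 0.04^2 * 87.2 / ((4*pi)^3 * 1.38e-23 * 290 * 1000000.0 * 11)
R^4 = 3.05196e20 m^4
R_max = (3.05196e20)^(1/4) = 132173.6 m = 132.2 km

132.2 km


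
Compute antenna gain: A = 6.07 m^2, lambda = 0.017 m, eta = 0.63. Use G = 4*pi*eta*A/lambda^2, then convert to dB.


G_linear = 4*pi*0.63*6.07/0.017^2 = 166280.48
G_dB = 10*log10(166280.48) = 52.2 dB

52.2 dB


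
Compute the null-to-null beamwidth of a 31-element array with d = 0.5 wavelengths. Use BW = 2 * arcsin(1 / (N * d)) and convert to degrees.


1/(N*d) = 1/(31*0.5) = 0.064516
BW = 2*arcsin(0.064516) = 7.4 degrees

7.4 degrees


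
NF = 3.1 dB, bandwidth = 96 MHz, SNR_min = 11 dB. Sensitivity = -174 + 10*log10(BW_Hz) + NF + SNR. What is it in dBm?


10*log10(96000000.0) = 79.82
S = -174 + 79.82 + 3.1 + 11 = -80.1 dBm

-80.1 dBm


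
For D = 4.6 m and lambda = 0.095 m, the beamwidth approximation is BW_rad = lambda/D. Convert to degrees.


BW_rad = 0.095 / 4.6 = 0.020652
BW_deg = 1.18 degrees

1.18 degrees


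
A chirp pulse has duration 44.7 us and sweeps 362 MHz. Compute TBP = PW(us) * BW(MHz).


TBP = 44.7 * 362 = 16181.4

16181.4


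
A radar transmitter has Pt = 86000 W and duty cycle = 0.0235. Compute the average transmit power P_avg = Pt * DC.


P_avg = 86000 * 0.0235 = 2021.0 W

2021.0 W


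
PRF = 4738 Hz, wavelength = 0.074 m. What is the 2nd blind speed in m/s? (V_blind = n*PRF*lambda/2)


V_blind = 2 * 4738 * 0.074 / 2 = 350.6 m/s

350.6 m/s


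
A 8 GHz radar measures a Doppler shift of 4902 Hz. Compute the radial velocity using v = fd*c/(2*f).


v = 4902 * 3e8 / (2 * 8000000000.0) = 91.9 m/s

91.9 m/s


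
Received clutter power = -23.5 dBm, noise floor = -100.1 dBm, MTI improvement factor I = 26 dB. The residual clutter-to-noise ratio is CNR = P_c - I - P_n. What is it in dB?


CNR = -23.5 - 26 - (-100.1) = 50.6 dB

50.6 dB


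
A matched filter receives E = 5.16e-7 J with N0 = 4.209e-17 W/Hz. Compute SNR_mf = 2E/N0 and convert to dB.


SNR_lin = 2 * 5.16e-7 / 4.209e-17 = 2.452e10
SNR_dB = 10*log10(2.452e10) = 103.9 dB

103.9 dB


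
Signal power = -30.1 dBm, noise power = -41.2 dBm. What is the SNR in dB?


SNR = -30.1 - (-41.2) = 11.1 dB

11.1 dB


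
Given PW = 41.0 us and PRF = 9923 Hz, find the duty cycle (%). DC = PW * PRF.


DC = 41.0e-6 * 9923 * 100 = 40.68%

40.68%


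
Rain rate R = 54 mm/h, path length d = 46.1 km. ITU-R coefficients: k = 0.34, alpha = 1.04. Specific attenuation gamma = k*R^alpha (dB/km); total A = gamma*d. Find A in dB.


gamma = 0.34 * 54^1.04 = 21.536168 dB/km
A = 21.536168 * 46.1 = 992.82 dB

992.82 dB


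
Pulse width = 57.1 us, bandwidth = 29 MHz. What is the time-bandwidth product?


TBP = 57.1 * 29 = 1655.9

1655.9


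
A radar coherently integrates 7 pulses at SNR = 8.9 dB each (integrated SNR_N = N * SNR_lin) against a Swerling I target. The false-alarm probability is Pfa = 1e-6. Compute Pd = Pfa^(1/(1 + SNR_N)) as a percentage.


SNR_lin = 10^(8.9/10) = 7.76247
SNR_N = 7 * 7.76247 = 54.33729
1/(1 + SNR_N) = 1/55.33729 = 0.018071
Pd = (1e-6)^0.018071 = 0.77907
Pd = 77.9%

77.9%


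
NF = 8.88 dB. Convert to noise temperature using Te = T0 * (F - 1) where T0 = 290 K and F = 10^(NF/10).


NF_lin = 10^(8.88/10) = 7.726806
Te = 290 * (7.726806 - 1) = 1950.8 K

1950.8 K


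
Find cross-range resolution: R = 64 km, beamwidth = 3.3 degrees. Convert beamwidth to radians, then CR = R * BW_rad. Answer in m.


BW_rad = 0.057595865
CR = 64000 * 0.057595865 = 3686.1 m

3686.1 m


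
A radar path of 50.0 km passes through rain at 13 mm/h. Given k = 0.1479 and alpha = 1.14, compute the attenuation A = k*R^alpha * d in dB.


gamma = 0.1479 * 13^1.14 = 2.753364 dB/km
A = 2.753364 * 50.0 = 137.67 dB

137.67 dB


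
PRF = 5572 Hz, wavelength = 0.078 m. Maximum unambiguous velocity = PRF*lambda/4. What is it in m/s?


V_ua = 5572 * 0.078 / 4 = 108.7 m/s

108.7 m/s


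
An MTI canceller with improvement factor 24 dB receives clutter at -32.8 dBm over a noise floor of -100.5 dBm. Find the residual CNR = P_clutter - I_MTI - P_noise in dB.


CNR = -32.8 - 24 - (-100.5) = 43.7 dB

43.7 dB


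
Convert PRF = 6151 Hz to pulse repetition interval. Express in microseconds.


PRI = 1/6151 = 0.0001625752 s = 162.6 us

162.6 us


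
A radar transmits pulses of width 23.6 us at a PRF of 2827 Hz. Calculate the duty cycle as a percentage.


DC = 23.6e-6 * 2827 * 100 = 6.67%

6.67%


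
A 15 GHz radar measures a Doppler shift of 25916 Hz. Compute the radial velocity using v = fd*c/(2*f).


v = 25916 * 3e8 / (2 * 15000000000.0) = 259.2 m/s

259.2 m/s


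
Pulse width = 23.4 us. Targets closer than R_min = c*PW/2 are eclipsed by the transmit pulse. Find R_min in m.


R_min = 3e8 * 23.4e-6 / 2 = 3510.0 m

3510.0 m


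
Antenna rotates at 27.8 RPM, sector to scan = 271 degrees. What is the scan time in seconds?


t = 271 / (27.8 * 360) * 60 = 1.62 s

1.62 s


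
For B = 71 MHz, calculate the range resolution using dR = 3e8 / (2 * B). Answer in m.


dR = 3e8 / (2 * 71000000.0) = 2.11 m

2.11 m


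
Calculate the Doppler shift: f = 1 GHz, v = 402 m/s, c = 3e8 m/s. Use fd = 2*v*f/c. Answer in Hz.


fd = 2 * 402 * 1000000000.0 / 3e8 = 2680.0 Hz

2680.0 Hz


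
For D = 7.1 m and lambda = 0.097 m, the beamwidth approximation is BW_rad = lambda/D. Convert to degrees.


BW_rad = 0.097 / 7.1 = 0.013662
BW_deg = 0.78 degrees

0.78 degrees


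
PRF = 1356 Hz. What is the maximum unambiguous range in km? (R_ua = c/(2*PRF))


R_ua = 3e8 / (2 * 1356) = 110619.5 m = 110.6 km

110.6 km


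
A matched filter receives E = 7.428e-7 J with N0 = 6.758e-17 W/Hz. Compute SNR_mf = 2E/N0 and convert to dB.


SNR_lin = 2 * 7.428e-7 / 6.758e-17 = 2.198e10
SNR_dB = 10*log10(2.198e10) = 103.4 dB

103.4 dB


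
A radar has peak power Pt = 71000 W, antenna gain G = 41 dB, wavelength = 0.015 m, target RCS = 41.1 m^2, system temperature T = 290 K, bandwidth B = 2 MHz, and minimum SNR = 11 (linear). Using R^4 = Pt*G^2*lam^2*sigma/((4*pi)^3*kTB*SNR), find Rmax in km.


G_lin = 10^(41/10) = 12589.254118
R^4 = 71000 * 12589.254118^2 * 0.015^2 * 41.1 / ((4*pi)^3 * 1.38e-23 * 290 * 2000000.0 * 11)
R^4 = 5.95598e20 m^4
R_max = (5.95598e20)^(1/4) = 156220.6 m = 156.2 km

156.2 km


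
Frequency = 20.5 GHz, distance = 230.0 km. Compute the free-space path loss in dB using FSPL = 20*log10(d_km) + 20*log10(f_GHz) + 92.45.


20*log10(230.0) = 47.23
20*log10(20.5) = 26.24
FSPL = 165.9 dB

165.9 dB


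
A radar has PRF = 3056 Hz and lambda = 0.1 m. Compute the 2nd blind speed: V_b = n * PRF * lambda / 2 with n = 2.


V_blind = 2 * 3056 * 0.1 / 2 = 305.6 m/s

305.6 m/s


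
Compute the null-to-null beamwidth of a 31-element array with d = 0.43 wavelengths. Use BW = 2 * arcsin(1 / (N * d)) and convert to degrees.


1/(N*d) = 1/(31*0.43) = 0.075019
BW = 2*arcsin(0.075019) = 8.6 degrees

8.6 degrees


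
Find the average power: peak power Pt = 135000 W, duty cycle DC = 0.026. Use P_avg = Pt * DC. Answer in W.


P_avg = 135000 * 0.026 = 3510.0 W

3510.0 W


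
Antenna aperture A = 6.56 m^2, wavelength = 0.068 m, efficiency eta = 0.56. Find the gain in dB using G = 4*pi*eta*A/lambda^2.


G_linear = 4*pi*0.56*6.56/0.068^2 = 9983.52
G_dB = 10*log10(9983.52) = 40.0 dB

40.0 dB


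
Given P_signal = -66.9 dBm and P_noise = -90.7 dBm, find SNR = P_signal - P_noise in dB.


SNR = -66.9 - (-90.7) = 23.8 dB

23.8 dB


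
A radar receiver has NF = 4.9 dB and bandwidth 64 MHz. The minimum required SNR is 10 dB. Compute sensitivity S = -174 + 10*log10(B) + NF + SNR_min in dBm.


10*log10(64000000.0) = 78.06
S = -174 + 78.06 + 4.9 + 10 = -81.0 dBm

-81.0 dBm


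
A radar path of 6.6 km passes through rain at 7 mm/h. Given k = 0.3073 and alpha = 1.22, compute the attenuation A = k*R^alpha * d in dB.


gamma = 0.3073 * 7^1.22 = 3.300518 dB/km
A = 3.300518 * 6.6 = 21.78 dB

21.78 dB


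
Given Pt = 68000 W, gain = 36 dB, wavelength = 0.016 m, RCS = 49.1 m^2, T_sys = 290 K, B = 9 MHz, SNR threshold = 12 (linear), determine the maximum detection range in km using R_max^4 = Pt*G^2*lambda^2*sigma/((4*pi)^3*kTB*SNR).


G_lin = 10^(36/10) = 3981.071706
R^4 = 68000 * 3981.071706^2 * 0.016^2 * 49.1 / ((4*pi)^3 * 1.38e-23 * 290 * 9000000.0 * 12)
R^4 = 1.57943e19 m^4
R_max = (1.57943e19)^(1/4) = 63041.3 m = 63.0 km

63.0 km


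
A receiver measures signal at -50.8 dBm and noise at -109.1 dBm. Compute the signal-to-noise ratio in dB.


SNR = -50.8 - (-109.1) = 58.3 dB

58.3 dB


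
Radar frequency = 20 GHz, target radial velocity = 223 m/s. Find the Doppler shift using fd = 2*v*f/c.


fd = 2 * 223 * 20000000000.0 / 3e8 = 29733.3 Hz

29733.3 Hz


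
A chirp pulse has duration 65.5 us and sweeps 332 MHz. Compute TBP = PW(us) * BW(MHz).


TBP = 65.5 * 332 = 21746.0

21746.0


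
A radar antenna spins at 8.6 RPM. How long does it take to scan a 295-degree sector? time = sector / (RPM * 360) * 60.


t = 295 / (8.6 * 360) * 60 = 5.72 s

5.72 s


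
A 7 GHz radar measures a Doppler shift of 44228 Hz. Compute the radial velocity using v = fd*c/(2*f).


v = 44228 * 3e8 / (2 * 7000000000.0) = 947.7 m/s

947.7 m/s
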